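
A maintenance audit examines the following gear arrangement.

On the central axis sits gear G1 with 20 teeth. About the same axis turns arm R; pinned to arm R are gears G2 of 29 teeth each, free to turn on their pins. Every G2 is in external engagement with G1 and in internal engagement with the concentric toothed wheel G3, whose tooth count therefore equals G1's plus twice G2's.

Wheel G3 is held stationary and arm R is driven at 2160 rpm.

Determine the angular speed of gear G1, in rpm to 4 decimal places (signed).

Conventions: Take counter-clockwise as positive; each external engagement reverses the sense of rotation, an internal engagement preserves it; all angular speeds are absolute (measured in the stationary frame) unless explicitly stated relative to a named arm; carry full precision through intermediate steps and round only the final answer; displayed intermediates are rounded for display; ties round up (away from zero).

+10584.0000 rpm

recognized (axles ride arm R): planetary set, 20/29/78 teeth
normalise by the input: solve with ω_arm = 1, then scale by 2160 rpm
ring teeth: 20 + 2·29 = 78
20(ω_sun−ω_arm) = −78(ω_ring−ω_arm),  ω_ring = 0, ω_arm = 1
ω_sun = 1 − (78/20)(0−1) = 49/10
scale: ω_sun = 49/10 × 2160 rpm = +10584.0000 rpm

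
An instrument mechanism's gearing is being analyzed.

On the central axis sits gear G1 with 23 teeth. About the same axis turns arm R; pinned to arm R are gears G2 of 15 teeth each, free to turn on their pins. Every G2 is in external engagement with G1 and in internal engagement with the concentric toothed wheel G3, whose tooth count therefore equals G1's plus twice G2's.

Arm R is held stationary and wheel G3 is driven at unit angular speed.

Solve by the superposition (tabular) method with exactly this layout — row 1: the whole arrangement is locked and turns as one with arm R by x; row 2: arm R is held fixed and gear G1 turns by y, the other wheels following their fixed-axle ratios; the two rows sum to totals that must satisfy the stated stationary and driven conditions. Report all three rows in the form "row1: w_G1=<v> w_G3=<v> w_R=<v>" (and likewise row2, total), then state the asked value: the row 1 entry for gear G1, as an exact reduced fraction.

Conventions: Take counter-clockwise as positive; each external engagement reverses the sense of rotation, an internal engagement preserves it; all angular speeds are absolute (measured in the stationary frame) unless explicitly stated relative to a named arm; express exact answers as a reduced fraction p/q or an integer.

planetary set (23T centre, 15T on arm, 53T internal) — Willis relation
row 1 (train locked, turned with arm): all members turn x
superposition row 2 [arm held]: sun y, ring −(23/53)·y, arm 0
boundary: total ω_arm = x = 0 and total ω_ring = x − (23/53)·y = 1  ⇒  y = -53/23, x = 0
row 2 ring = −(23/53)·(-53/23) = 1
totals (row 1 + row 2): sun 0 + (-53/23) = -53/23, ring 0 + 1 = 1, arm 0 + 0 = 0
asked cell (row1, sun) = 0

row1: w_G1=0 w_G3=0 w_R=0
row2: w_G1=-53/23 w_G3=1 w_R=0
total: w_G1=-53/23 w_G3=1 w_R=0
asked value: 0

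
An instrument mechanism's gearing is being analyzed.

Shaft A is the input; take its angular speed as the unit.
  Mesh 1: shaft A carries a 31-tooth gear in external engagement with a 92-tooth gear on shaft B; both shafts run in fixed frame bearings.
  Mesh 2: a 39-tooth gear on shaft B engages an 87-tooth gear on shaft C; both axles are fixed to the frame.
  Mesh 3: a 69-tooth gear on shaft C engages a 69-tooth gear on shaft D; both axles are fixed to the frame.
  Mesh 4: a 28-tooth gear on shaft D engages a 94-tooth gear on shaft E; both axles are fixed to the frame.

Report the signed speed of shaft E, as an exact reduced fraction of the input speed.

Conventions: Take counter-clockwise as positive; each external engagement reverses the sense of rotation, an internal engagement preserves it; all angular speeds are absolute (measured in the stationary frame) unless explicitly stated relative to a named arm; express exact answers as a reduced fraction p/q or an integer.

4-mesh fixed-axis compound train (all bearings frame-fixed)
mesh 1 [31T→92T]: |ω|/ω_in = 1×31/92 = 31/92, sense flips to −
mesh 2 [39T→87T]: |ω|/ω_in = (31/92)×39/87 = 403/2668, sense flips to +
mesh 3 [69T→69T]: |ω|/ω_in = (403/2668)×69/69 = 403/2668, sense flips to −
mesh 4 [28T→94T]: |ω|/ω_in = (403/2668)×28/94 = 2821/62698, sense flips to +
signed output speed (× input speed) = 2821/62698

2821/62698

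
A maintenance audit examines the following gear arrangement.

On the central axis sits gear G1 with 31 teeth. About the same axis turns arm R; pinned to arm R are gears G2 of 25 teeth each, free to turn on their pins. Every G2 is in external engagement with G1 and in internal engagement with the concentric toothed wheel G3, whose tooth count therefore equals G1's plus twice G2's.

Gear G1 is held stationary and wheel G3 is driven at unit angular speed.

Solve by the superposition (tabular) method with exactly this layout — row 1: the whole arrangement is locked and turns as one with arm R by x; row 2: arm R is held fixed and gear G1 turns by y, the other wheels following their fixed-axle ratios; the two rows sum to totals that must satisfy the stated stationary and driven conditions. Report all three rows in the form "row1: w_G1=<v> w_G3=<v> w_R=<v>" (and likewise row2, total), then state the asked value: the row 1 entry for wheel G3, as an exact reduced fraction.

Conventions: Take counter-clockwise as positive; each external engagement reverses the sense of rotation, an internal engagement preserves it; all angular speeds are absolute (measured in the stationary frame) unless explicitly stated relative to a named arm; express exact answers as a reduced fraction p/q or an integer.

row1: w_G1=81/112 w_G3=81/112 w_R=81/112
row2: w_G1=-81/112 w_G3=31/112 w_R=0
total: w_G1=0 w_G3=1 w_R=81/112
asked value: 81/112

planetary set (31T centre, 25T on arm, 81T internal) — Willis relation
row 1: whole set turns with the arm by x
superposition row 2 [arm held]: sun y, ring −(31/81)·y, arm 0
boundary: total ω_sun = x + y = 0 and total ω_ring = x − (31/81)·y = 1  ⇒  y = -81/112, x = 81/112
row 2 ring = −(31/81)·(-81/112) = 31/112
totals (row 1 + row 2): sun 81/112 + (-81/112) = 0, ring 81/112 + 31/112 = 1, arm 81/112 + 0 = 81/112
asked cell (row1, ring) = 81/112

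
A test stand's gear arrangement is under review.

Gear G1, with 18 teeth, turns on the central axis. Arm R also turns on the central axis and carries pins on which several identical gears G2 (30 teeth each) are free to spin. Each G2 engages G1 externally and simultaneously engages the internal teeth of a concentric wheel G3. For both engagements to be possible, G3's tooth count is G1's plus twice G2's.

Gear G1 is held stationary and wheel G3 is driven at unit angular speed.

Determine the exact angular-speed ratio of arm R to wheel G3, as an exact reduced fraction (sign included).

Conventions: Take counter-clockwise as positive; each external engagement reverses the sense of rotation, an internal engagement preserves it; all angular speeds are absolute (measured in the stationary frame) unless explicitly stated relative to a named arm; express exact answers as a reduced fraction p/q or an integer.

topology: planetary set — G1 18T / G2 30T / G3 78T, arm = carrier (Willis)
ring teeth: 18 + 2·30 = 78
18(ω_sun−ω_arm) = −78(ω_ring−ω_arm),  ω_sun = 0, ω_ring = 1
18(0−ω_arm) = −78(1−ω_arm)  ⇒  96·ω_arm = 78  ⇒  ω_arm = 13/16
ω_out/ω_in = 13/16

13/16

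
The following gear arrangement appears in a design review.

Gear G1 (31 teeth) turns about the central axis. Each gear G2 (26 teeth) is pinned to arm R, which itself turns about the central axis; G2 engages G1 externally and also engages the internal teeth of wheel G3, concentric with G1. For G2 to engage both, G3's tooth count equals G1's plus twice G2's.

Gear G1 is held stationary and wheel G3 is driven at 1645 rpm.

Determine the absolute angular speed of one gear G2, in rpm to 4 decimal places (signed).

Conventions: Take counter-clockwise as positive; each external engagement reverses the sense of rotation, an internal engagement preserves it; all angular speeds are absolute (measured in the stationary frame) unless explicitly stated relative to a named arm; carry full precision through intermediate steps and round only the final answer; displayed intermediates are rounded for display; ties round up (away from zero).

+2625.6731 rpm

class = planetary set [G3 = 31+2·26 = 83; Willis about the carrier]
normalise by the input: solve with ω_ring = 1, then scale by 1645 rpm
ring teeth: 31 + 2·26 = 83
31(ω_sun−ω_arm) = −83(ω_ring−ω_arm),  ω_sun = 0, ω_ring = 1
31(0−ω_arm) = −83(1−ω_arm)  ⇒  114·ω_arm = 83  ⇒  ω_arm = 83/114
sun–planet mesh: 31·(0−83/114) = −26·(ω_p−ω_arm)  ⇒  ω_p−ω_arm = 2573/2964
ω_p = 83/114 + 2573/2964 = 83/52
scale: ω_p = 83/52 × 1645 rpm = +2625.6731 rpm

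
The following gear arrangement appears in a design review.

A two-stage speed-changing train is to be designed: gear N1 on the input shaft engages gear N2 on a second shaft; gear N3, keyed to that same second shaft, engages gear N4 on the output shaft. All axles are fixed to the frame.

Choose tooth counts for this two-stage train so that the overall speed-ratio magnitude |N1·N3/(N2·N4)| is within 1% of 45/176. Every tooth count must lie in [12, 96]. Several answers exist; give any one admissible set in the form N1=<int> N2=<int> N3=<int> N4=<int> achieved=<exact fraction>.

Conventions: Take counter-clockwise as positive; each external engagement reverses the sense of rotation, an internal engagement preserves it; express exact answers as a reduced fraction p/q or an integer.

N1=12 N2=16 N3=15 N4=44 achieved=45/176

topology: fixed-axis compound train — 2 stages, target 45/176
target = 45/176 in lowest terms: an exact hit needs N1·N3 = k·45 and N2·N4 = k·176 for one integer k, every count in [12, 96]; additionally prefer no 1:1 stage (N1 ≠ N2, N3 ≠ N4)
k = 1…3: no 1:1-free in-range split of k·45 and k·176 into factor pairs; take k = 4
k = 4: N1·N3 = 180 = 12·15, N2·N4 = 704 = 16·44
achieved = 12·15/(16·44) = 45/176; |achieved − target| = 0 ≤ 9/3520 ✓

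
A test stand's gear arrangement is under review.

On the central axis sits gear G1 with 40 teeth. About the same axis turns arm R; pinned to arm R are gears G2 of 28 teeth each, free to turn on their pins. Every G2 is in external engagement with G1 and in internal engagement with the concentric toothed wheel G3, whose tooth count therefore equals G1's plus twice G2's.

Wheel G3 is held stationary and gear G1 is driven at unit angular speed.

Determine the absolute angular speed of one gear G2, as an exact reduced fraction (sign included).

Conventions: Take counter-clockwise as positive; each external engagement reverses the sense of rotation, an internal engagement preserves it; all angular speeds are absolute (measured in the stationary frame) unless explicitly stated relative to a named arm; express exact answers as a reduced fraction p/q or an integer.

-5/7

recognized (axles ride arm R): planetary set, 40/28/96 teeth
ring teeth: 40 + 2·28 = 96
40(ω_sun−ω_arm) = −96(ω_ring−ω_arm),  ω_ring = 0, ω_sun = 1
40(1−ω_arm) = −96(0−ω_arm)  ⇒  136·ω_arm = 40  ⇒  ω_arm = 5/17
sun–planet mesh: 40·(1−5/17) = −28·(ω_p−ω_arm)  ⇒  ω_p−ω_arm = -120/119
ω_p = 5/17 − 120/119 = -5/7
exact speed ratio = -5/7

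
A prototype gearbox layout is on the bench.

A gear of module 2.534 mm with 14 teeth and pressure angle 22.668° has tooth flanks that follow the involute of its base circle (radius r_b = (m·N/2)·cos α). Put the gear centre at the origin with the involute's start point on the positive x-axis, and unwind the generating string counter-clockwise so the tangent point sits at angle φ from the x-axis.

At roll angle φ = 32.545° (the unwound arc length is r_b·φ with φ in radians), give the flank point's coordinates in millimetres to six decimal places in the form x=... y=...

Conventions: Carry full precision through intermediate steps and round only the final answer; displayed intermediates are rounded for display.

x=18.799089 y=0.968003

single-mesh involute tooth geometry (14T wheel at module 2.534)
pitch radius r_p = m·N/2 = 2.534·14/2 = 17.738000
base radius r_b = r_p·cos α = 17.738000·cos 22.668° = 16.367801
roll angle φ = 32.545° = 0.56801741 rad
x = r_b·(cos φ + φ·sin φ) = 18.799089
y = r_b·(sin φ − φ·cos φ) = 0.968003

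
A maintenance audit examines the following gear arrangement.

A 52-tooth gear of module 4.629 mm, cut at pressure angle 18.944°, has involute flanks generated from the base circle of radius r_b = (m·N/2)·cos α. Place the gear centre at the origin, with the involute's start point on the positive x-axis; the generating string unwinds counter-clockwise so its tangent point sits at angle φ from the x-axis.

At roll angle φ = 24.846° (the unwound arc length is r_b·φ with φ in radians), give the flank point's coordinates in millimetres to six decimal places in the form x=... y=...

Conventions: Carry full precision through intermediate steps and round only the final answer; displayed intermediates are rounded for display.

topology: single-mesh involute geometry — m = 4.629, N = 52
pitch radius r_p = m·N/2 = 4.629·52/2 = 120.354000
base radius r_b = r_p·cos α = 120.354000·cos 18.944° = 113.835186
roll angle φ = 24.846° = 0.43364451 rad
x = r_b·(cos φ + φ·sin φ) = 124.040454
y = r_b·(sin φ − φ·cos φ) = 3.036463

x=124.040454 y=3.036463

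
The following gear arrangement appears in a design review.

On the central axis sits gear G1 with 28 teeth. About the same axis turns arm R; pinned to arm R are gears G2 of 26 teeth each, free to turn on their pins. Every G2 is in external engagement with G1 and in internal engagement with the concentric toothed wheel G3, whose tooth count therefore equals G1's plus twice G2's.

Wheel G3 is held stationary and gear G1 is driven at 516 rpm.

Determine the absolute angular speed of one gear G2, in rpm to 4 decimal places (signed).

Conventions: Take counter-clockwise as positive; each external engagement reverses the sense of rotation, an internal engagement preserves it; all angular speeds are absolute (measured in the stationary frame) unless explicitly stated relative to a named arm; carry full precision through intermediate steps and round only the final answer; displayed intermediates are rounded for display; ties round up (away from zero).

recognized (axles ride arm R): planetary set, 28/26/80 teeth
normalise by the input: solve with ω_sun = 1, then scale by 516 rpm
ring teeth: 28 + 2·26 = 80
28(ω_sun−ω_arm) = −80(ω_ring−ω_arm),  ω_ring = 0, ω_sun = 1
28(1−ω_arm) = −80(0−ω_arm)  ⇒  108·ω_arm = 28  ⇒  ω_arm = 7/27
sun–planet mesh: 28·(1−7/27) = −26·(ω_p−ω_arm)  ⇒  ω_p−ω_arm = -280/351
ω_p = 7/27 − 280/351 = -7/13
scale: ω_p = -7/13 × 516 rpm = -277.8462 rpm

-277.8462 rpm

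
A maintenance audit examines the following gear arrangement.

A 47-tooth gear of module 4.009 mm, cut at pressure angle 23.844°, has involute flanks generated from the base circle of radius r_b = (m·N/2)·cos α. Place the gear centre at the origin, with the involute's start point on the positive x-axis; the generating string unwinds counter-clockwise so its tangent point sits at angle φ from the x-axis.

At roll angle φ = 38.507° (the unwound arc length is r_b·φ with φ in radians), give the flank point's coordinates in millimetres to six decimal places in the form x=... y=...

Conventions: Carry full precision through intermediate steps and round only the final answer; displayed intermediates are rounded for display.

recognized (one wheel, involute flank): single-mesh tooth geometry, m = 4.009, N = 47
pitch radius r_p = m·N/2 = 4.009·47/2 = 94.211500
base radius r_b = r_p·cos α = 94.211500·cos 23.844° = 86.170501
roll angle φ = 38.507° = 0.67207394 rad
x = r_b·(cos φ + φ·sin φ) = 103.488378
y = r_b·(sin φ − φ·cos φ) = 8.331896

x=103.488378 y=8.331896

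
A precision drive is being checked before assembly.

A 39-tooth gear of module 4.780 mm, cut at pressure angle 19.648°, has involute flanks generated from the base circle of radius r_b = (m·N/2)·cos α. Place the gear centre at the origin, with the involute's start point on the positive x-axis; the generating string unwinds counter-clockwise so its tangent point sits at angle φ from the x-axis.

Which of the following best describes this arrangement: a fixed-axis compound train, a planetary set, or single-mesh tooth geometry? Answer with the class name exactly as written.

class = single-mesh tooth geometry [base-circle involute, m = 4.780, 39T]
classification: single-mesh tooth geometry

single-mesh tooth geometry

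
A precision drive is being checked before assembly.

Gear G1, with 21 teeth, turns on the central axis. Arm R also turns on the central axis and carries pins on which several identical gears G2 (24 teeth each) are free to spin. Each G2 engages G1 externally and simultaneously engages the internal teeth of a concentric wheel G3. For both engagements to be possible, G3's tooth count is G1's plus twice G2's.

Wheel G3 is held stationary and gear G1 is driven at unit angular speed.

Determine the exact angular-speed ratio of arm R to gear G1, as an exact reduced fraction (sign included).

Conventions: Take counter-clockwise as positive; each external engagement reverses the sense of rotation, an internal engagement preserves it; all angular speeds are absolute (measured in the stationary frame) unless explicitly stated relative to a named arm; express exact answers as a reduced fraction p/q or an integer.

recognized (axles ride arm R): planetary set, 21/24/69 teeth
ring teeth: 21 + 2·24 = 69
21(ω_sun−ω_arm) = −69(ω_ring−ω_arm),  ω_ring = 0, ω_sun = 1
21(1−ω_arm) = −69(0−ω_arm)  ⇒  90·ω_arm = 21  ⇒  ω_arm = 7/30
ω_out/ω_in = 7/30

7/30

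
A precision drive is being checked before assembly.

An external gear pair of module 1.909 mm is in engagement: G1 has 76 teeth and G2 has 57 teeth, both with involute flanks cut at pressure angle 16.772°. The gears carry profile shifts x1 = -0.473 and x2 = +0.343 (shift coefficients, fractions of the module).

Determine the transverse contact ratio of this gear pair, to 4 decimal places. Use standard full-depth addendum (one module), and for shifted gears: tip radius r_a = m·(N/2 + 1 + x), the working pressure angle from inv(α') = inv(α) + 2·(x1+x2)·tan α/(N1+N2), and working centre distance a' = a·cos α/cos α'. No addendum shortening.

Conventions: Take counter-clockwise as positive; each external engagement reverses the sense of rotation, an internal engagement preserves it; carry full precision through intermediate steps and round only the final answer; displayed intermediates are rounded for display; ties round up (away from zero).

recognized (one external pair, fixed centres): single-mesh tooth geometry, m = 1.909, N1 = 76, N2 = 57
base radii: r_b1 = 69.456109, r_b2 = 52.092082
tip radii: r_a1 = 73.548043, r_a2 = 56.970287
inv(α') = inv(16.772°) + 2·(-0.473+0.343)·tan α/(76+57) = 0.00806885  ⇒  α' = 16.39129°
a' = a·cos α / cos α' = 126.9485·cos 16.772°/cos 16.39129° = 126.697574
action lengths: √(r_a1²−r_b1²) = 24.190154, √(r_a2²−r_b2²) = 23.065745
base pitch p_b = π·m·cos α = 5.742179
CR = (24.190154 + 23.065745 − 126.697574·sin 16.39129°)/5.742179 = 2.003142
contact ratio ≈ 2.0031

2.0031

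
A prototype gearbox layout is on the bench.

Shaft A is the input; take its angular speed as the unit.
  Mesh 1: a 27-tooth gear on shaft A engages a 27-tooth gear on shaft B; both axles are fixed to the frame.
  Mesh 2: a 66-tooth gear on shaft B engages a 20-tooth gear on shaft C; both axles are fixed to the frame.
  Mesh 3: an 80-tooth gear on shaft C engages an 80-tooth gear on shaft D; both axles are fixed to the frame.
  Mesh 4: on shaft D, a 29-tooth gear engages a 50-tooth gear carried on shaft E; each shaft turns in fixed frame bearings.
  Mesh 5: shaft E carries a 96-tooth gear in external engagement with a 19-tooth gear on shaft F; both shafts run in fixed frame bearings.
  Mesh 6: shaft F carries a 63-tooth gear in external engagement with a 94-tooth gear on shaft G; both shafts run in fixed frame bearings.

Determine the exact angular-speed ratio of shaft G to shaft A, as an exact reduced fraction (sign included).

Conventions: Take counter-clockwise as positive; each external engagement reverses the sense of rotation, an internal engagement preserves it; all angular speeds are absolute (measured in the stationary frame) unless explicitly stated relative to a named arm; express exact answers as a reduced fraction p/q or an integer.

723492/111625

class = fixed-axis compound train [6 meshes; 6 ratios multiply, 6 sense flips]
mesh 1 [27T→27T]: running ratio 1, sense −
mesh 2 [66T→20T]: running ratio 33/10, sense +
mesh 3 [80T→80T]: running ratio 33/10, sense −
mesh 4 [29T→50T]: running ratio 957/500, sense +
mesh 5 [96T→19T]: running ratio 22968/2375, sense −
mesh 6 [63T→94T]: running ratio 723492/111625, sense +
ω_out/ω_in = 723492/111625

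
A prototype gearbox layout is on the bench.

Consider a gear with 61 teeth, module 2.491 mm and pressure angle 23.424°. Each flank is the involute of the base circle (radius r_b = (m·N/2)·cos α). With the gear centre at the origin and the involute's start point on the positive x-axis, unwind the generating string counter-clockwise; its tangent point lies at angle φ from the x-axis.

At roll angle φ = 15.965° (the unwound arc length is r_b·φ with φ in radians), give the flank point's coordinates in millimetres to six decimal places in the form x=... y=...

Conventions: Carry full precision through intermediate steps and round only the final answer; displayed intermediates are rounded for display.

x=72.368266 y=0.498842

class = single-mesh tooth geometry [base-circle involute, m = 2.491, 61T]
pitch radius r_p = m·N/2 = 2.491·61/2 = 75.975500
base radius r_b = r_p·cos α = 75.975500·cos 23.424° = 69.714221
roll angle φ = 15.965° = 0.27864182 rad
x = r_b·(cos φ + φ·sin φ) = 72.368266
y = r_b·(sin φ − φ·cos φ) = 0.498842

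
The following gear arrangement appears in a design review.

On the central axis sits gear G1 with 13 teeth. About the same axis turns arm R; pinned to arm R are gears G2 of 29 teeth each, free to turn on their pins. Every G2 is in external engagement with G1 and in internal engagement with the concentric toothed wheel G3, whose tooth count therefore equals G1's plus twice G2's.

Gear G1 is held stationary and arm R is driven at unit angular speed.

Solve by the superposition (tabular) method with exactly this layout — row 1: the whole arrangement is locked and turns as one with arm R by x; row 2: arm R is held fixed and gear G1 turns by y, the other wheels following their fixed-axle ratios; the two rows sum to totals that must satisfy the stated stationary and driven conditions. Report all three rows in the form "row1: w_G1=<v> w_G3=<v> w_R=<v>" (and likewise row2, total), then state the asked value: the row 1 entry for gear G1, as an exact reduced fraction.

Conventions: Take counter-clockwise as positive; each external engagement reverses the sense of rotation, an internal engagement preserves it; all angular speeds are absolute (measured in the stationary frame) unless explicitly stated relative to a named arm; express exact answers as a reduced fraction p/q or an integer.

planetary set (13T centre, 29T on arm, 71T internal) — Willis relation
row 1 (train locked, turned with arm): all members turn x
row 2 — arm fixed, fixed-axis ratios: sun y, ring −(13/71)·y, arm 0
boundary: total ω_sun = x + y = 0 and total ω_arm = x = 1  ⇒  y = -1, x = 1
row 2 ring = −(13/71)·(-1) = 13/71
totals (row 1 + row 2): sun 1 + (-1) = 0, ring 1 + 13/71 = 84/71, arm 1 + 0 = 1
asked cell (row1, sun) = 1

row1: w_G1=1 w_G3=1 w_R=1
row2: w_G1=-1 w_G3=13/71 w_R=0
total: w_G1=0 w_G3=84/71 w_R=1
asked value: 1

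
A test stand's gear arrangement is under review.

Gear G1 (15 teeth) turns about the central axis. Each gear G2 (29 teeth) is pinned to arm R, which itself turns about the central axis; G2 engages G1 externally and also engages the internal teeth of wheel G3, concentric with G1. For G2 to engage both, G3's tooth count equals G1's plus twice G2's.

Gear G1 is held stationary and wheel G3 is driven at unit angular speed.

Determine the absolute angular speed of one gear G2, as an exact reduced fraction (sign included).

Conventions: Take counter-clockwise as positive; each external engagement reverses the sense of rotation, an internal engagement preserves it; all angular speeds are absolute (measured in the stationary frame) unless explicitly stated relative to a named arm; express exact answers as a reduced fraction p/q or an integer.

topology: planetary set — G1 15T / G2 29T / G3 73T, arm = carrier (Willis)
ring teeth: 15 + 2·29 = 73
15(ω_sun−ω_arm) = −73(ω_ring−ω_arm),  ω_sun = 0, ω_ring = 1
15(0−ω_arm) = −73(1−ω_arm)  ⇒  88·ω_arm = 73  ⇒  ω_arm = 73/88
sun–planet mesh: 15·(0−73/88) = −29·(ω_p−ω_arm)  ⇒  ω_p−ω_arm = 1095/2552
ω_p = 73/88 + 1095/2552 = 73/58
exact speed ratio = 73/58

73/58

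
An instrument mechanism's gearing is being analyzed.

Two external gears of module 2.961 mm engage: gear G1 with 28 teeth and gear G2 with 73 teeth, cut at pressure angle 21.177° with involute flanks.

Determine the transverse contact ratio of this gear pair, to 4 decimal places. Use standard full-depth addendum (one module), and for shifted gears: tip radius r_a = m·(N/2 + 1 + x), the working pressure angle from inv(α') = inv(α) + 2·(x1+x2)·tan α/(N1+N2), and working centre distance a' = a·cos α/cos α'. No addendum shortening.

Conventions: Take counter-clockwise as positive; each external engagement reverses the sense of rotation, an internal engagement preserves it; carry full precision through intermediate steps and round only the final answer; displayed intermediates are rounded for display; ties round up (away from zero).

1.6686

recognized (one external pair, fixed centres): single-mesh tooth geometry, m = 2.961, N1 = 28, N2 = 73
base radii: r_b1 = 38.654565, r_b2 = 100.777974
tip radii: r_a1 = 44.415000, r_a2 = 111.037500
no profile shift: α' = α, a' = a
action lengths: √(r_a1²−r_b1²) = 21.875027, √(r_a2²−r_b2²) = 46.616803
base pitch p_b = π·m·cos α = 8.674064
CR = (21.875027 + 46.616803 − 149.530500·sin 21.17700°)/8.674064 = 1.668640
contact ratio ≈ 1.6686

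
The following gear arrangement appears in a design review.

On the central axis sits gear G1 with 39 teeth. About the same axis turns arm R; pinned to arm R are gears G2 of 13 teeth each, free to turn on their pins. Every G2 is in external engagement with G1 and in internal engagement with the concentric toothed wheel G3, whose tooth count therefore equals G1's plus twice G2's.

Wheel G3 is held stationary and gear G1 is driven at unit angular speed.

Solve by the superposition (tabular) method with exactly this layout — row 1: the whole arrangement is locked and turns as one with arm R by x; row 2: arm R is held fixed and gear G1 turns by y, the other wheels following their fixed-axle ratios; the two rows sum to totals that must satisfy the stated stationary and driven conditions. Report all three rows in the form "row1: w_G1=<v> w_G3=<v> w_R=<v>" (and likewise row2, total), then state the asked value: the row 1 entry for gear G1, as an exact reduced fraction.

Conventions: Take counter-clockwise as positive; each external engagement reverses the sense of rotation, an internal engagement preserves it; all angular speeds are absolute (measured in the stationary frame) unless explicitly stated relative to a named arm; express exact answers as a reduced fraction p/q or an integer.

class = planetary set [G3 = 39+2·13 = 65; Willis about the carrier]
row 1: whole set turns with the arm by x
row 2 (arm held, sun turns y): ω_ring = −(39/65)·y, ω_arm = 0
boundary: total ω_ring = x − (39/65)·y = 0 and total ω_sun = x + y = 1  ⇒  y = 5/8, x = 3/8
row 2 ring = −(39/65)·5/8 = -3/8
totals (row 1 + row 2): sun 3/8 + 5/8 = 1, ring 3/8 + (-3/8) = 0, arm 3/8 + 0 = 3/8
asked cell (row1, sun) = 3/8

row1: w_G1=3/8 w_G3=3/8 w_R=3/8
row2: w_G1=5/8 w_G3=-3/8 w_R=0
total: w_G1=1 w_G3=0 w_R=3/8
asked value: 3/8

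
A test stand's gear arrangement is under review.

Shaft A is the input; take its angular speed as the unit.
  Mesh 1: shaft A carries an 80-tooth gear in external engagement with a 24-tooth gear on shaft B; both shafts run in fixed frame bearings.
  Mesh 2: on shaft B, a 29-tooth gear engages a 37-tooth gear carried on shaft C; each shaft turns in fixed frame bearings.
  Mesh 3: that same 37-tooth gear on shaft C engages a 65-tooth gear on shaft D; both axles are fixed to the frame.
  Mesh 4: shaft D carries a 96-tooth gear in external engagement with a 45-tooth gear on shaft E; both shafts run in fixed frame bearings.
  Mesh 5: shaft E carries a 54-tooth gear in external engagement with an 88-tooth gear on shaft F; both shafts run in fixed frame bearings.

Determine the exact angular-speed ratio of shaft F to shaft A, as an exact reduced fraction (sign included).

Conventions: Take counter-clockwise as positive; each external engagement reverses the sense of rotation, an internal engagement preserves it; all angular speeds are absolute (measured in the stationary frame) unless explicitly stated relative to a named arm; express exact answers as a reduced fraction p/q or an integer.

class = fixed-axis compound train [5 meshes; 5 ratios multiply, 5 sense flips]
mesh 1 [80T→24T]: running ratio 10/3, sense −
mesh 2 [29T→37T]: running ratio 290/111, sense +
mesh 3 [37T→65T]: running ratio 58/39, sense −
mesh 4 [96T→45T]: running ratio 1856/585, sense +
mesh 5 [54T→88T]: running ratio 1392/715, sense −
ω_out/ω_in = -1392/715

-1392/715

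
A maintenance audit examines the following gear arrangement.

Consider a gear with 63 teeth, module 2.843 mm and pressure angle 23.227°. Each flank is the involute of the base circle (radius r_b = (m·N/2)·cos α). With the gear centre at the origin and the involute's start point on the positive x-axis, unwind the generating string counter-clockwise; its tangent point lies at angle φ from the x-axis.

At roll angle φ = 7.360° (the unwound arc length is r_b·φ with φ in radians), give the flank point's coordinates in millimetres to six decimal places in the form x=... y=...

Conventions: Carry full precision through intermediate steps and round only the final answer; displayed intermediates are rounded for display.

class = single-mesh tooth geometry [base-circle involute, m = 2.843, 63T]
pitch radius r_p = m·N/2 = 2.843·63/2 = 89.554500
base radius r_b = r_p·cos α = 89.554500·cos 23.227° = 82.296072
roll angle φ = 7.360° = 0.12845623 rad
x = r_b·(cos φ + φ·sin φ) = 82.972257
y = r_b·(sin φ − φ·cos φ) = 0.058051

x=82.972257 y=0.058051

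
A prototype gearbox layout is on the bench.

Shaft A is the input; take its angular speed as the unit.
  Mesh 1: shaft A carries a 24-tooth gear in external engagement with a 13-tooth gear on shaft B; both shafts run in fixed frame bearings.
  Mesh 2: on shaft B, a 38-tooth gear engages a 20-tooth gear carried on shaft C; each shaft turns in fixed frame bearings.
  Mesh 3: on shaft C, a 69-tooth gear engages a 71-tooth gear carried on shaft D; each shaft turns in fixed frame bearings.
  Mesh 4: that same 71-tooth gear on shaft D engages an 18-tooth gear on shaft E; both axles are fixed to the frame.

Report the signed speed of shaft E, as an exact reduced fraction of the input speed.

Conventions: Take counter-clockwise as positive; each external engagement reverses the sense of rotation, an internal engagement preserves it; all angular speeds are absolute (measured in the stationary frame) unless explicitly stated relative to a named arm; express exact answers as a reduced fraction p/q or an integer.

874/65

4-mesh fixed-axis compound train (all bearings frame-fixed)
mesh 1 [24T→13T]: |ω|/ω_in = 1×24/13 = 24/13, sense flips to −
mesh 2 [38T→20T]: |ω|/ω_in = (24/13)×38/20 = 228/65, sense flips to +
mesh 3 [69T→71T]: |ω|/ω_in = (228/65)×69/71 = 15732/4615, sense flips to −
mesh 4 [71T→18T]: |ω|/ω_in = (15732/4615)×71/18 = 874/65, sense flips to +
signed output speed (× input speed) = 874/65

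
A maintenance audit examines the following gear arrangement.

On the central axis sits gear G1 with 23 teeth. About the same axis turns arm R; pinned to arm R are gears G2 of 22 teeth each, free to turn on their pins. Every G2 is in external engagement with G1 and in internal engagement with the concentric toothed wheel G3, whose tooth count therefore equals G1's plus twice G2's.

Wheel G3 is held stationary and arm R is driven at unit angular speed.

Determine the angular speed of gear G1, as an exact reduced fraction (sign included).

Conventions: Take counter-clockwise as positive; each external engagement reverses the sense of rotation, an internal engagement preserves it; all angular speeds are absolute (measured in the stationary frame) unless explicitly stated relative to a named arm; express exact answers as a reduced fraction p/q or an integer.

90/23

topology: planetary set — G1 23T / G2 22T / G3 67T, arm = carrier (Willis)
ring teeth: 23 + 2·22 = 67
23(ω_sun−ω_arm) = −67(ω_ring−ω_arm),  ω_ring = 0, ω_arm = 1
ω_sun = 1 − (67/23)(0−1) = 90/23
exact speed ratio = 90/23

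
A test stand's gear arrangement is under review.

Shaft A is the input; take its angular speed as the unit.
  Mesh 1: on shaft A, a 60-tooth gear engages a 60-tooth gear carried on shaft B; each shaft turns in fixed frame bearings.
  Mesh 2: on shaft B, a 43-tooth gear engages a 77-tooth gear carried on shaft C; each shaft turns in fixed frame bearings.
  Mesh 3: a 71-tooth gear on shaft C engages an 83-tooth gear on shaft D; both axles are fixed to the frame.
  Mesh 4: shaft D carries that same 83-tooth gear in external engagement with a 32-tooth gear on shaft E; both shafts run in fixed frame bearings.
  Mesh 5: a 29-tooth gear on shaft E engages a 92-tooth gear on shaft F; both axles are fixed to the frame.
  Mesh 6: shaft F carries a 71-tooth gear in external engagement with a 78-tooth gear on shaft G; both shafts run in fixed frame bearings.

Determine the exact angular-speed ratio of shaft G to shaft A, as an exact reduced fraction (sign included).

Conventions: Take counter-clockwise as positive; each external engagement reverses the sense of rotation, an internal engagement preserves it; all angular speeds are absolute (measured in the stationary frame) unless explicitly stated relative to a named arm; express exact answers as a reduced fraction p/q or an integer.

class = fixed-axis compound train [6 meshes; 6 ratios multiply, 6 sense flips]
mesh 1 [60T→60T]: running ratio 1, sense −
mesh 2 [43T→77T]: running ratio 43/77, sense +
mesh 3 [71T→83T]: running ratio 3053/6391, sense −
mesh 4 [83T→32T]: running ratio 3053/2464, sense +
mesh 5 [29T→92T]: running ratio 88537/226688, sense −
mesh 6 [71T→78T]: running ratio 6286127/17681664, sense +
ω_out/ω_in = 6286127/17681664

6286127/17681664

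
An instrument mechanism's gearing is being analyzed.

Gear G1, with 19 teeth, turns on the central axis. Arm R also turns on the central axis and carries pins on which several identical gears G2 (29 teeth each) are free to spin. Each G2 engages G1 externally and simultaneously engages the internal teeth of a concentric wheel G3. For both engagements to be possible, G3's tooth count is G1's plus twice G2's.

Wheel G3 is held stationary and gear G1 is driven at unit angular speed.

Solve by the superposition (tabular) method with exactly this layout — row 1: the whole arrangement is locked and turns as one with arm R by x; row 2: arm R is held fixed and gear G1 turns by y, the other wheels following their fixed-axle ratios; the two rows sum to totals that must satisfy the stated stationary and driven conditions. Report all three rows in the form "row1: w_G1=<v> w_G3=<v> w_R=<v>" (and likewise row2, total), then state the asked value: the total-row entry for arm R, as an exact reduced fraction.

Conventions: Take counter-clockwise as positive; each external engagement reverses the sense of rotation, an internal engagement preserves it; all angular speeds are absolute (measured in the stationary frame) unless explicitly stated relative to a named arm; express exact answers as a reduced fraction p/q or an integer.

row1: w_G1=19/96 w_G3=19/96 w_R=19/96
row2: w_G1=77/96 w_G3=-19/96 w_R=0
total: w_G1=1 w_G3=0 w_R=19/96
asked value: 19/96

topology: planetary set — G1 19T / G2 29T / G3 77T, arm = carrier (Willis)
row 1: whole set turns with the arm by x
row 2: sun turns y, ring = −(19/77)·y, arm 0
boundary: total ω_ring = x − (19/77)·y = 0 and total ω_sun = x + y = 1  ⇒  y = 77/96, x = 19/96
row 2 ring = −(19/77)·77/96 = -19/96
totals (row 1 + row 2): sun 19/96 + 77/96 = 1, ring 19/96 + (-19/96) = 0, arm 19/96 + 0 = 19/96
asked cell (total, arm) = 19/96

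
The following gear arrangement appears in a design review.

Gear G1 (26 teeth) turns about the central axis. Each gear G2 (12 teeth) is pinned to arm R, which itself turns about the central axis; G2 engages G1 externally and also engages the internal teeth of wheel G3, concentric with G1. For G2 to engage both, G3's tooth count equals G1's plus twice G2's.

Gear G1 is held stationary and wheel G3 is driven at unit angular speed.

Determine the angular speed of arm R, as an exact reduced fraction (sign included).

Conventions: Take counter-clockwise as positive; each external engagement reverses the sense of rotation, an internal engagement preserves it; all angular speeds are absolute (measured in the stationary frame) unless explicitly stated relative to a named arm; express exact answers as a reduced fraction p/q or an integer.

25/38

topology: planetary set — G1 26T / G2 12T / G3 50T, arm = carrier (Willis)
ring teeth: 26 + 2·12 = 50
26(ω_sun−ω_arm) = −50(ω_ring−ω_arm),  ω_sun = 0, ω_ring = 1
26(0−ω_arm) = −50(1−ω_arm)  ⇒  76·ω_arm = 50  ⇒  ω_arm = 25/38
exact speed ratio = 25/38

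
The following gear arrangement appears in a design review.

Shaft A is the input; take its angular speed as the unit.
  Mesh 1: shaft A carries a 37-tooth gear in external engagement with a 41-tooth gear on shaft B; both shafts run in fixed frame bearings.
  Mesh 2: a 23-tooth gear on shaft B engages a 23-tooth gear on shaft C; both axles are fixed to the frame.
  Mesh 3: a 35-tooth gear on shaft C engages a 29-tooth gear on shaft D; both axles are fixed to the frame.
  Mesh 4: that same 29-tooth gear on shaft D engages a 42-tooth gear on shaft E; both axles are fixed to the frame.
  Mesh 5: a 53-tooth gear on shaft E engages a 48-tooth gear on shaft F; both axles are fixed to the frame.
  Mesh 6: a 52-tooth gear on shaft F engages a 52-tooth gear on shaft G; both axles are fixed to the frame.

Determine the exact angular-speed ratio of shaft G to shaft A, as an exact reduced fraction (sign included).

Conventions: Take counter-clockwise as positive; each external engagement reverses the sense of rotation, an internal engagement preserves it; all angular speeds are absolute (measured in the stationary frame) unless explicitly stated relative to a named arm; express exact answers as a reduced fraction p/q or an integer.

class = fixed-axis compound train [6 meshes; 6 ratios multiply, 6 sense flips]
mesh 1 [37T→41T]: running ratio 37/41, sense −
mesh 2 [23T→23T]: running ratio 37/41, sense +
mesh 3 [35T→29T]: running ratio 1295/1189, sense −
mesh 4 [29T→42T]: running ratio 185/246, sense +
mesh 5 [53T→48T]: running ratio 9805/11808, sense −
mesh 6 [52T→52T]: running ratio 9805/11808, sense +
ω_out/ω_in = 9805/11808

9805/11808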